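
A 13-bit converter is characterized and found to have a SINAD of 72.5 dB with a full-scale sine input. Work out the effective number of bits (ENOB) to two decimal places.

ENOB = (SINAD − 1.76) / 6.02 = (72.5 − 1.76)/6.02 = 11.751.

11.75 bits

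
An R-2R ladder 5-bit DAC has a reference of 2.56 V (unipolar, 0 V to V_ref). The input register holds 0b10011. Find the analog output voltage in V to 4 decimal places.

LSB = 2.56 V / 2^5 = 80.000 mV.
Code 0b10011 = 19 decimal.
V_out = 0 + 19 × 0.08 V = 1.52 V.

1.5200 V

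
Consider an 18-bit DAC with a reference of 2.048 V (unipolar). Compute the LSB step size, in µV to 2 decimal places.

7.81 µV

Full-scale span = 2.048 V.
LSB = 2.048 / 2^18 = 2.048 / 262144 = 7.8125e-06 V = 7.81 µV.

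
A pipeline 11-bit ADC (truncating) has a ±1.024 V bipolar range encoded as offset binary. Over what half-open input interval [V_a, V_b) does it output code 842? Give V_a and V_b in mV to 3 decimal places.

[-182.000 mV, -181.000 mV)

LSB = 2.048/2^11 = 1.000 mV.
V_a = V_low + 842·LSB = -0.182 V; V_b = V_low + 843·LSB = -0.181 V.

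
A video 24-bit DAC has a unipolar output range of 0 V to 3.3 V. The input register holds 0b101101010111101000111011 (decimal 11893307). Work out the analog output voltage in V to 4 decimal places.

LSB = 3.3 V / 2^24 = 0.20 µV.
Code 0b101101010111101000111011 = 11893307 decimal.
V_out = 0 + 11893307 × 1.96695e-07 V = 2.33936 V.

2.3394 V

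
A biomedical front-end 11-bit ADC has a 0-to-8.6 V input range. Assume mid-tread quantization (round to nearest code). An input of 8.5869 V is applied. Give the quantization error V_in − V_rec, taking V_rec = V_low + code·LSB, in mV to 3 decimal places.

Step size: 8.6 V ÷ 2^11 = 4.199 mV.
Scaled input = 2044.8804 LSBs, so code = 2045.
Code 2045 maps back to 0 + 2045×0.00419922 V = 8.5874023 V.
Error = 8.5869 − 8.5874023 = -0.000502344 V = -0.502 mV.

-0.502 mV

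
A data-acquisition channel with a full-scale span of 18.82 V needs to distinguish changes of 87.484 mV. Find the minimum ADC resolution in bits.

Number of steps required ≥ 18.82 V / 87.484 mV = 215.13.
Need 2^N ≥ 215.13; 2^7 = 128, 2^8 = 256.
Minimum N = 8.

8 bits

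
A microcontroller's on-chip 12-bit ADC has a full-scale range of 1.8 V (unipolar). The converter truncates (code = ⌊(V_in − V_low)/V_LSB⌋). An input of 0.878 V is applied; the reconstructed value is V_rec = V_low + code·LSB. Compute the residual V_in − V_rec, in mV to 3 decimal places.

0.412 mV

One LSB is 1.8 V / 4096 = 439.45 µV.
(0.878 − 0)/0.000439453 = 1997.9378; ⌊·⌋ gives code 1997.
Code 1997 maps back to 0 + 1997×0.000439453 V = 0.87758789 V.
V_in − V_rec = 0.000412109 V = 0.412 mV.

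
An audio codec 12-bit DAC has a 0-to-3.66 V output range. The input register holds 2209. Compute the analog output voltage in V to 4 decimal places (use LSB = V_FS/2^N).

LSB = 3.66 V / 2^12 = 0.894 mV.
V_out = 0 + 2209 × 0.000893555 V = 1.97386 V.

1.9739 V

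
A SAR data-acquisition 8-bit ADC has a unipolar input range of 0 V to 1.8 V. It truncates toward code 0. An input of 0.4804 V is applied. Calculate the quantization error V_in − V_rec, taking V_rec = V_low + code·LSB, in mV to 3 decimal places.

2.275 mV

One LSB is 1.8 V / 256 = 7.031 mV.
(0.4804 − 0)/0.00703125 = 68.3236; ⌊·⌋ gives code 68.
V_rec = 0 + 68·0.00703125 = 0.478125 V.
V_in − V_rec = 0.002275 V = 2.275 mV.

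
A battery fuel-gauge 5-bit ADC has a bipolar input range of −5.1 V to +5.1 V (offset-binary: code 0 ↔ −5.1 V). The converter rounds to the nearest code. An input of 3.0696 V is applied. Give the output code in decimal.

Full-scale span = 10.2 V; LSB = 10.2/2^5 = 318.750 mV.
Input sits at 25.630 steps above V_low.
So the output code is 26.

code 26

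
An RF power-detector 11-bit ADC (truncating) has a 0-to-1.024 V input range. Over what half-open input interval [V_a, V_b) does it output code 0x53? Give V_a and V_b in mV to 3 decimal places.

LSB = 1.024/2^11 = 0.500 mV.
Code 0x53 = 83 decimal.
V_a = V_low + 83·LSB = 0.0415 V; V_b = V_low + 84·LSB = 0.042 V.

[41.500 mV, 42.000 mV)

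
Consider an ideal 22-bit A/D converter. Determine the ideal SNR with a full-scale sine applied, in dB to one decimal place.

SNR ≈ 6.02·N + 1.76 dB = 6.02·22 + 1.76 = 134.20 dB.

134.2 dB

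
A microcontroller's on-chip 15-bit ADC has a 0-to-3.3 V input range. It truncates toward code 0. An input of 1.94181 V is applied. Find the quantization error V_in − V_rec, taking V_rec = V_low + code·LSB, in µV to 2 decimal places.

One LSB is 3.3 V / 32768 = 100.71 µV.
(1.94181 − 0)/0.000100708 = 19281.5849; ⌊·⌋ gives code 19281.
V_rec = 0 + 19281·0.000100708 = 1.9417511 V.
Difference: 5.89014e-05 V → 58.90 µV.

58.90 µV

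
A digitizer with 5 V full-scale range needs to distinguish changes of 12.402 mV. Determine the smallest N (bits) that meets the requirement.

9 bits

Number of steps required ≥ 5 V / 12.402 mV = 403.16.
Need 2^N ≥ 403.16; 2^8 = 256, 2^9 = 512.
Minimum N = 9.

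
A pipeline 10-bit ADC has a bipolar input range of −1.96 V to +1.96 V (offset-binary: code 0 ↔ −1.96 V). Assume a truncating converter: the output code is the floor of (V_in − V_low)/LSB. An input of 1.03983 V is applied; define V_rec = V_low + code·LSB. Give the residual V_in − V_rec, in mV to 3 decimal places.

One LSB is 3.92 V / 1024 = 3.828 mV.
(V_in − V_low)/LSB = (1.03983 − (−1.96))/0.00382812 = 783.6291 → code 783 (floor).
Code 783 maps back to (−1.96) + 783×0.00382812 V = 1.0374219 V.
V_in − V_rec = 0.00240813 V = 2.408 mV.

2.408 mV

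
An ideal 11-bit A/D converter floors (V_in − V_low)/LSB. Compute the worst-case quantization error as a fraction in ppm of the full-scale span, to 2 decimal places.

488.28 ppm

Truncating → worst-case error = 1 LSB = V_FS/2^11, so 1e+06/2048 = 488.281 ppm of full scale.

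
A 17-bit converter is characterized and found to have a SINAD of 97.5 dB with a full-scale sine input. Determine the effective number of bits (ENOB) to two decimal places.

ENOB = (SINAD − 1.76) / 6.02 = (97.5 − 1.76)/6.02 = 15.904.

15.90 bits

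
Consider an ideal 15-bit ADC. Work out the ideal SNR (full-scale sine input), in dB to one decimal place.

SNR ≈ 6.02·N + 1.76 dB = 6.02·15 + 1.76 = 92.06 dB.

92.1 dB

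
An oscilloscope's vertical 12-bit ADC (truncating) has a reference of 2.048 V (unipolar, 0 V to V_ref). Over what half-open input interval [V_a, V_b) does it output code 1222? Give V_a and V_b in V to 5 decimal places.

LSB = 2.048/2^12 = 0.500 mV.
V_a = V_low + 1222·LSB = 0.611 V; V_b = V_low + 1223·LSB = 0.6115 V.

[0.61100 V, 0.61150 V)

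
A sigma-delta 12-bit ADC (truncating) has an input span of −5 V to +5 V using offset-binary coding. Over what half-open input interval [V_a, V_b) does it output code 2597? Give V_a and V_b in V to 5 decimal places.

LSB = 10/2^12 = 2.441 mV.
V_a = V_low + 2597·LSB = 1.34033 V; V_b = V_low + 2598·LSB = 1.34277 V.

[1.34033 V, 1.34277 V)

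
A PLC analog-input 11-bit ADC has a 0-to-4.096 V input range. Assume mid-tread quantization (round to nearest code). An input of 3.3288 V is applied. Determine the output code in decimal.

LSB = 4.096 V / 2048 = 2.000 mV.
(3.3288 − 0) / 0.002 = 1664.400 LSBs.
So the output code is 1664.

code 1664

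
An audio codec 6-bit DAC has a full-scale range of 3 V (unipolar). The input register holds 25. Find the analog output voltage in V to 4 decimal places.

LSB = 3 V / 2^6 = 46.875 mV.
V_out = 0 + 25 × 0.046875 V = 1.17188 V.

1.1719 V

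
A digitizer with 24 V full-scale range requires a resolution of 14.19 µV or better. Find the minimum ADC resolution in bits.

Number of steps required ≥ 24 V / 14.19 µV = 1691331.92.
Need 2^N ≥ 1691331.92; 2^20 = 1048576, 2^21 = 2097152.
Minimum N = 21.

21 bits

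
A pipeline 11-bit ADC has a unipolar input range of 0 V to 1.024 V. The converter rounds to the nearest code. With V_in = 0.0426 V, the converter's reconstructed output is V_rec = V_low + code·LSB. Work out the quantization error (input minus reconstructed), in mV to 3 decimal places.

0.100 mV

LSB = 1.024/2^11 = 0.500 mV.
Scaled input = 85.2000 LSBs, so code = 85.
V_rec = 0 + 85·0.0005 = 0.0425 V.
Error = 0.0426 − 0.0425 = 0.0001 V = 0.100 mV.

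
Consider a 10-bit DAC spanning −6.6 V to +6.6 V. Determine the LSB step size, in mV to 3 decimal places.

12.891 mV

Full-scale span = 13.2 V.
LSB = 13.2 / 2^10 = 13.2 / 1024 = 0.0128906 V = 12.891 mV.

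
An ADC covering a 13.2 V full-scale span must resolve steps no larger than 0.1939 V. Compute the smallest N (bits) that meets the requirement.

Number of steps required ≥ 13.2 V / 0.1939 V = 68.08.
Need 2^N ≥ 68.08; 2^6 = 64, 2^7 = 128.
Minimum N = 7.

7 bits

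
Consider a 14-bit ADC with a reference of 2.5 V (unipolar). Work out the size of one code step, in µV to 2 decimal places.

152.59 µV

Full-scale span = 2.5 V.
LSB = 2.5 / 2^14 = 2.5 / 16384 = 0.000152588 V = 152.59 µV.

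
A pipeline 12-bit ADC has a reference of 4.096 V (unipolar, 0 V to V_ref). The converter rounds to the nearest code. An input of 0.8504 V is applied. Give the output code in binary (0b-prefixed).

LSB = 4.096 V / 4096 = 1.000 mV.
(V_in − V_low)/LSB = (0.8504 − 0) / 0.001 = 850.400.
Round → code 850.
In binary (0b-prefixed): 0b1101010010.

code 0b1101010010 (decimal 850)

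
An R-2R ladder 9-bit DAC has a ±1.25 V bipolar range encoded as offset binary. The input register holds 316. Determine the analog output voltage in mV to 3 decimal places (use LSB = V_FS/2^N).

LSB = 2.5 V / 2^9 = 4.883 mV.
V_out = (−1.25) + 316 × 0.00488281 V = 0.292969 V.
= 292.969 mV.

292.969 mV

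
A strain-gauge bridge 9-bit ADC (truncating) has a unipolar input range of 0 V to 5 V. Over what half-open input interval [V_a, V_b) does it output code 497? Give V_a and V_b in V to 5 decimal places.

LSB = 5/2^9 = 9.766 mV.
V_a = V_low + 497·LSB = 4.85352 V; V_b = V_low + 498·LSB = 4.86328 V.

[4.85352 V, 4.86328 V)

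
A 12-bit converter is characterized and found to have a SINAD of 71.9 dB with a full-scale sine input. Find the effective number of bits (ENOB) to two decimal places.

11.65 bits

ENOB = (SINAD − 1.76) / 6.02 = (71.9 − 1.76)/6.02 = 11.651.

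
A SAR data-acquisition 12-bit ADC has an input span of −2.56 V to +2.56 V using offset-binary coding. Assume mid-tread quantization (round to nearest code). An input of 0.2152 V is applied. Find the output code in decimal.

code 2220

LSB = 5.12 V / 4096 = 1.250 mV.
(0.2152 − (−2.56)) / 0.00125 = 2220.160 LSBs.
So the output code is 2220.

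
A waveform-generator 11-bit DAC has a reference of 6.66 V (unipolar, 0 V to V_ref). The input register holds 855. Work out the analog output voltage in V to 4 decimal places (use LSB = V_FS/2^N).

LSB = 6.66 V / 2^11 = 3.252 mV.
V_out = 0 + 855 × 0.00325195 V = 2.78042 V.

2.7804 V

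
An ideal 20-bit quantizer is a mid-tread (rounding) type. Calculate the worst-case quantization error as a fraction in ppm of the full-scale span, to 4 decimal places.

Rounding → worst-case error = ½ LSB = V_FS/2^21, so 1e+06/2097152 = 0.476837 ppm of full scale.

0.4768 ppm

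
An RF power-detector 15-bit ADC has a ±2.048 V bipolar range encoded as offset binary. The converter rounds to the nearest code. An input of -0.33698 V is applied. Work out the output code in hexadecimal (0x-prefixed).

code 0x3578 (decimal 13688)

LSB = 4.096 V / 32768 = 125.00 µV.
(V_in − V_low)/LSB = (-0.33698 − (−2.048)) / 0.000125 = 13688.160.
round(13688.160) = 13688.
In hexadecimal (0x-prefixed): 0x3578.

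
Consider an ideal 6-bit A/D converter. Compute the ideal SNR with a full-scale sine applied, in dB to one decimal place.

37.9 dB

SNR ≈ 6.02·N + 1.76 dB = 6.02·6 + 1.76 = 37.88 dB.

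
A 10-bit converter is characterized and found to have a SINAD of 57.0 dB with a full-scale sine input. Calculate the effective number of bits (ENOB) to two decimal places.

ENOB = (SINAD − 1.76) / 6.02 = (57.0 − 1.76)/6.02 = 9.176.

9.18 bits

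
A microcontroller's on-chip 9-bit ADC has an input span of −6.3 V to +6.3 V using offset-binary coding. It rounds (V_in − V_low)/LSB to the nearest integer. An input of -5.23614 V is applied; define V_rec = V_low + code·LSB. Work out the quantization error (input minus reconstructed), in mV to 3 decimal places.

Step size: 12.6 V ÷ 2^9 = 24.609 mV.
(V_in − V_low)/LSB = (-5.23614 − (−6.3))/0.0246094 = 43.2299 → code 43 (round).
V_rec = (−6.3) + 43·0.0246094 = -5.2417969 V.
V_in − V_rec = 0.00565687 V = 5.657 mV.

5.657 mV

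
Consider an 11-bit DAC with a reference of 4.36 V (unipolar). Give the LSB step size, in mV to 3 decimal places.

2.129 mV

Full-scale span = 4.36 V.
LSB = 4.36 / 2^11 = 4.36 / 2048 = 0.00212891 V = 2.129 mV.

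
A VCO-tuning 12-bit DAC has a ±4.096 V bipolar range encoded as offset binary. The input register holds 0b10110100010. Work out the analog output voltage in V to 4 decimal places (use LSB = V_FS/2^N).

-1.2120 V

LSB = 8.192 V / 2^12 = 2.000 mV.
Code 0b10110100010 = 1442 decimal.
V_out = (−4.096) + 1442 × 0.002 V = -1.212 V.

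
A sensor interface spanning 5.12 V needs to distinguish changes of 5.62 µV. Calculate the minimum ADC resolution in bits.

20 bits

Number of steps required ≥ 5.12 V / 5.62 µV = 911032.03.
Need 2^N ≥ 911032.03; 2^19 = 524288, 2^20 = 1048576.
Minimum N = 20.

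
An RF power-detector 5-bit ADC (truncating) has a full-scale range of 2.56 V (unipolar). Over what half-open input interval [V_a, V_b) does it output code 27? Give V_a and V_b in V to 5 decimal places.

LSB = 2.56/2^5 = 80.000 mV.
V_a = V_low + 27·LSB = 2.16 V; V_b = V_low + 28·LSB = 2.24 V.

[2.16000 V, 2.24000 V)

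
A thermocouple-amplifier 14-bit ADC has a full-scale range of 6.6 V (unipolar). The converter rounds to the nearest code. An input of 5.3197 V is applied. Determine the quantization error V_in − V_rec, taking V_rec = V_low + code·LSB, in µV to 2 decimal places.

One LSB is 6.6 V / 16384 = 402.83 µV.
Scaled input = 13205.7522 LSBs, so code = 13206.
Code 13206 maps back to 0 + 13206×0.000402832 V = 5.3197998 V.
Error = 5.3197 − 5.3197998 = -9.98047e-05 V = -99.80 µV.

-99.80 µV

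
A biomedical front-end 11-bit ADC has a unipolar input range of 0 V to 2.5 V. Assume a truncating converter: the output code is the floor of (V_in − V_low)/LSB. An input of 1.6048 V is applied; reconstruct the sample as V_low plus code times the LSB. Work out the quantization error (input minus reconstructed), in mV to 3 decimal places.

Step size: 2.5 V ÷ 2^11 = 1.221 mV.
(V_in − V_low)/LSB = (1.6048 − 0)/0.0012207 = 1314.6522 → code 1314 (floor).
V_rec = 0 + 1314·0.0012207 = 1.6040039 V.
Error = 1.6048 − 1.6040039 = 0.000796094 V = 0.796 mV.

0.796 mV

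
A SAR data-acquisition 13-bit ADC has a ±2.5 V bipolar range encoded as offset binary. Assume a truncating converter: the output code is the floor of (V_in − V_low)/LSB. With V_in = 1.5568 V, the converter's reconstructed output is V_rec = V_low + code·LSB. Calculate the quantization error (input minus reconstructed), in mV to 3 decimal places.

0.404 mV

Step size: 5 V ÷ 2^13 = 0.610 mV.
Scaled input = 6646.6611 LSBs, so code = 6646.
Code 6646 maps back to (−2.5) + 6646×0.000610352 V = 1.5563965 V.
Difference: 0.000403516 V → 0.404 mV.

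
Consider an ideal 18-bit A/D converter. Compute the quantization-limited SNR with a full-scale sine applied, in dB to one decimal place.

SNR ≈ 6.02·N + 1.76 dB = 6.02·18 + 1.76 = 110.12 dB.

110.1 dB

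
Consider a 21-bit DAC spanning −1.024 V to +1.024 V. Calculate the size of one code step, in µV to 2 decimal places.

0.98 µV

Full-scale span = 2.048 V.
LSB = 2.048 / 2^21 = 2.048 / 2097152 = 9.76563e-07 V = 0.98 µV.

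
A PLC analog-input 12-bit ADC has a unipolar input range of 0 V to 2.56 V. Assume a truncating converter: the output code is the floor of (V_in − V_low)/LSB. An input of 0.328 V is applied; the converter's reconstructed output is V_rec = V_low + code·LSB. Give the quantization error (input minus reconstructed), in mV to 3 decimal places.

0.500 mV

Step size: 2.56 V ÷ 2^12 = 0.625 mV.
Scaled input = 524.8000 LSBs, so code = 524.
Code 524 maps back to 0 + 524×0.000625 V = 0.3275 V.
Difference: 0.0005 V → 0.500 mV.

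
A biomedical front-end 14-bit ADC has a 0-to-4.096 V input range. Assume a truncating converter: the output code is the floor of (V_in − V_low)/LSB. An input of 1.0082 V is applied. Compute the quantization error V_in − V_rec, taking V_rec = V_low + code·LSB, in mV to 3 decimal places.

0.200 mV

Step size: 4.096 V ÷ 2^14 = 250.00 µV.
(V_in − V_low)/LSB = (1.0082 − 0)/0.00025 = 4032.8000 → code 4032 (floor).
V_rec = 0 + 4032·0.00025 = 1.008 V.
V_in − V_rec = 0.0002 V = 0.200 mV.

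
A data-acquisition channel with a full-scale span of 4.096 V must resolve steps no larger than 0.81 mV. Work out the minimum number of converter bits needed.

Number of steps required ≥ 4.096 V / 0.81 mV = 5056.79.
Need 2^N ≥ 5056.79; 2^12 = 4096, 2^13 = 8192.
Minimum N = 13.

13 bits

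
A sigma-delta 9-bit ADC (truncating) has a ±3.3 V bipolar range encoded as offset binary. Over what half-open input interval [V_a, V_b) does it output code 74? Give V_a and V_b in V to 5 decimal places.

LSB = 6.6/2^9 = 12.891 mV.
V_a = V_low + 74·LSB = -2.34609 V; V_b = V_low + 75·LSB = -2.3332 V.

[-2.34609 V, -2.33320 V)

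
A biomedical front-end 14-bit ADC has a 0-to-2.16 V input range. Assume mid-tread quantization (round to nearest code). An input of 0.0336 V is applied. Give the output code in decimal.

LSB = 2.16 V / 16384 = 131.84 µV.
Input sits at 254.862 steps above V_low.
Round → code 255.

code 255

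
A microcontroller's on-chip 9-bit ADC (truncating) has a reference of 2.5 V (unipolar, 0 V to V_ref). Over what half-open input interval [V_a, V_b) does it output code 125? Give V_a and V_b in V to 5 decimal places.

[0.61035 V, 0.61523 V)

LSB = 2.5/2^9 = 4.883 mV.
V_a = V_low + 125·LSB = 0.610352 V; V_b = V_low + 126·LSB = 0.615234 V.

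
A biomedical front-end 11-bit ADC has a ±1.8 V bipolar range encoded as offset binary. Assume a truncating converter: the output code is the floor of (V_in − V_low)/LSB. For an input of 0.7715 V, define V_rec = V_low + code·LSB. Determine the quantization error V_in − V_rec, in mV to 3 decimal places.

Step size: 3.6 V ÷ 2^11 = 1.758 mV.
(V_in − V_low)/LSB = (0.7715 − (−1.8))/0.00175781 = 1462.8978 → code 1462 (floor).
V_rec = (−1.8) + 1462·0.00175781 = 0.76992187 V.
V_in − V_rec = 0.00157813 V = 1.578 mV.

1.578 mV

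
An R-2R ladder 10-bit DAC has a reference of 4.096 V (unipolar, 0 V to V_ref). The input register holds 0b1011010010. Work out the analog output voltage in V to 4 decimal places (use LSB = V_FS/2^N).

2.8880 V

LSB = 4.096 V / 2^10 = 4.000 mV.
Code 0b1011010010 = 722 decimal.
V_out = 0 + 722 × 0.004 V = 2.888 V.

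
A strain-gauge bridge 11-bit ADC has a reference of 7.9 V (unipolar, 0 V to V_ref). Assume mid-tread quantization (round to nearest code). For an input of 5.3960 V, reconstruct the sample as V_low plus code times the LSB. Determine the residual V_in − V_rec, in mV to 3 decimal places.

-0.533 mV

Step size: 7.9 V ÷ 2^11 = 3.857 mV.
(V_in − V_low)/LSB = (5.3960 − 0)/0.00385742 = 1398.8618 → code 1399 (round).
Reconstructed: 5.3965332 V.
Error = 5.3960 − 5.3965332 = -0.000533203 V = -0.533 mV.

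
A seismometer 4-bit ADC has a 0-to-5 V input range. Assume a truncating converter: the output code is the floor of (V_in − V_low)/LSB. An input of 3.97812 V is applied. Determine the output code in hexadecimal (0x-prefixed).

code 0xC (decimal 12)

With 16 levels over 5 V, one step is 312.500 mV.
(V_in − V_low)/LSB = (3.97812 − 0) / 0.3125 = 12.730.
Floor → code 12.
In hexadecimal (0x-prefixed): 0xC.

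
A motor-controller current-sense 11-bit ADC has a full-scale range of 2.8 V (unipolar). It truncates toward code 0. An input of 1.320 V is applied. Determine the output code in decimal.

code 965

With 2048 levels over 2.8 V, one step is 1.367 mV.
Input sits at 965.486 steps above V_low.
⌊·⌋(965.486) = 965.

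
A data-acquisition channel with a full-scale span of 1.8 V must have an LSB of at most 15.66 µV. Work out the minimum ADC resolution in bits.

Number of steps required ≥ 1.8 V / 15.66 µV = 114942.53.
Need 2^N ≥ 114942.53; 2^16 = 65536, 2^17 = 131072.
Minimum N = 17.

17 bits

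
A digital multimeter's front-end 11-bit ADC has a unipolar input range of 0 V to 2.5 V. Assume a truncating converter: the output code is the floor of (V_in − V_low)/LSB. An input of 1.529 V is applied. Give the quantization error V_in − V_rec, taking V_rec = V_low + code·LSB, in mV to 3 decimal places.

One LSB is 2.5 V / 2048 = 1.221 mV.
(1.529 − 0)/0.0012207 = 1252.5568; ⌊·⌋ gives code 1252.
Code 1252 maps back to 0 + 1252×0.0012207 V = 1.5283203 V.
V_in − V_rec = 0.000679687 V = 0.680 mV.

0.680 mV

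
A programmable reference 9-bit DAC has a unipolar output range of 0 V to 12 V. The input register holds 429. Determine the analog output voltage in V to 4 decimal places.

LSB = 12 V / 2^9 = 23.438 mV.
V_out = 0 + 429 × 0.0234375 V = 10.0547 V.

10.0547 V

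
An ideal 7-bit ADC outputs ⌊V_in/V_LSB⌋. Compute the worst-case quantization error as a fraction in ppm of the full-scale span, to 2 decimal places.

7812.50 ppm

Truncating → worst-case error = 1 LSB = V_FS/2^7, so 1e+06/128 = 7812.5 ppm of full scale.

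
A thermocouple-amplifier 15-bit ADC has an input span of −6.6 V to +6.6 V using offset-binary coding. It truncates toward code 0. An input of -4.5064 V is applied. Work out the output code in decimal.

code 5197

LSB = 13.2 V / 32768 = 402.83 µV.
(-4.5064 − (−6.6)) / 0.000402832 = 5197.203 LSBs.
⌊·⌋(5197.203) = 5197.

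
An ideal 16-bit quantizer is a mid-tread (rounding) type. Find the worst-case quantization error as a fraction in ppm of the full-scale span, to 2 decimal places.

7.63 ppm

Rounding → worst-case error = ½ LSB = V_FS/2^17, so 1e+06/131072 = 7.62939 ppm of full scale.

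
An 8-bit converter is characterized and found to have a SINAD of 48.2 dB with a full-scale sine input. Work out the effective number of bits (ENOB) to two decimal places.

ENOB = (SINAD − 1.76) / 6.02 = (48.2 − 1.76)/6.02 = 7.714.

7.71 bits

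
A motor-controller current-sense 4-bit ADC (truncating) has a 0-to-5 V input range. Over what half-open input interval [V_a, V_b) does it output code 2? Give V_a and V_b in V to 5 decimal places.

[0.62500 V, 0.93750 V)

LSB = 5/2^4 = 312.500 mV.
V_a = V_low + 2·LSB = 0.625 V; V_b = V_low + 3·LSB = 0.9375 V.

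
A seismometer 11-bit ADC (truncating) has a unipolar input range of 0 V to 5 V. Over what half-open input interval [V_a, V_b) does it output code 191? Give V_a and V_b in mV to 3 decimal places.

[466.309 mV, 468.750 mV)

LSB = 5/2^11 = 2.441 mV.
V_a = V_low + 191·LSB = 0.466309 V; V_b = V_low + 192·LSB = 0.46875 V.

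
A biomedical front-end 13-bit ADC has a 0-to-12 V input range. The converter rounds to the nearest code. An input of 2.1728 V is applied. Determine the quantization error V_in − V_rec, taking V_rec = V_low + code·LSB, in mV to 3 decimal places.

0.437 mV

LSB = 12/2^13 = 1.465 mV.
(2.1728 − 0)/0.00146484 = 1483.2981; round gives code 1483.
Reconstructed: 2.1723633 V.
Difference: 0.000436719 V → 0.437 mV.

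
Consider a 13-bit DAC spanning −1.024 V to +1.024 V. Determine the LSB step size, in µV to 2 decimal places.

250.00 µV

Full-scale span = 2.048 V.
LSB = 2.048 / 2^13 = 2.048 / 8192 = 0.00025 V = 250.00 µV.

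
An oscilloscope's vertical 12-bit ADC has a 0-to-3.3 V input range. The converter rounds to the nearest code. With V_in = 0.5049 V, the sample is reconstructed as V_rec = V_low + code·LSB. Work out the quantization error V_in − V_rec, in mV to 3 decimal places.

LSB = 3.3/2^12 = 0.806 mV.
Scaled input = 626.6880 LSBs, so code = 627.
Reconstructed: 0.50515137 V.
Error = 0.5049 − 0.50515137 = -0.000251367 V = -0.251 mV.

-0.251 mV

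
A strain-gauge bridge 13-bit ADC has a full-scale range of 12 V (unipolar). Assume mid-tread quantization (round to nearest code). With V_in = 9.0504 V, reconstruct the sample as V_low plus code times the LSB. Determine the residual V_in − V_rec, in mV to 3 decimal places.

0.595 mV

One LSB is 12 V / 8192 = 1.465 mV.
(V_in − V_low)/LSB = (9.0504 − 0)/0.00146484 = 6178.4064 → code 6178 (round).
V_rec = 0 + 6178·0.00146484 = 9.0498047 V.
Error = 9.0504 − 9.0498047 = 0.000595313 V = 0.595 mV.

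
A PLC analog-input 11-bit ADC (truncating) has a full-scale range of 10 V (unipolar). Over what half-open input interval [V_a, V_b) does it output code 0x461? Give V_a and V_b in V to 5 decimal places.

LSB = 10/2^11 = 4.883 mV.
Code 0x461 = 1121 decimal.
V_a = V_low + 1121·LSB = 5.47363 V; V_b = V_low + 1122·LSB = 5.47852 V.

[5.47363 V, 5.47852 V)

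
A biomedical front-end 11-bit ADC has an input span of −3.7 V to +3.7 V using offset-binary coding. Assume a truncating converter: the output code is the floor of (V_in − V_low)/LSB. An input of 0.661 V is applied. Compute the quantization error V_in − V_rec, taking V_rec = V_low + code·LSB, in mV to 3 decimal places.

Step size: 7.4 V ÷ 2^11 = 3.613 mV.
Scaled input = 1206.9362 LSBs, so code = 1206.
V_rec = (−3.7) + 1206·0.00361328 = 0.65761719 V.
Error = 0.661 − 0.65761719 = 0.00338281 V = 3.383 mV.

3.383 mV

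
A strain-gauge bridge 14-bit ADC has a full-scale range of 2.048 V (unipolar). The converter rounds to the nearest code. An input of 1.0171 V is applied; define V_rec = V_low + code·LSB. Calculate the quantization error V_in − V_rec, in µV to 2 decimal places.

-25.00 µV

Step size: 2.048 V ÷ 2^14 = 125.00 µV.
Scaled input = 8136.8000 LSBs, so code = 8137.
Code 8137 maps back to 0 + 8137×0.000125 V = 1.017125 V.
Difference: -2.5e-05 V → -25.00 µV.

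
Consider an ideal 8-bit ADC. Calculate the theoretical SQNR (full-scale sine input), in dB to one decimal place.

49.9 dB

SNR ≈ 6.02·N + 1.76 dB = 6.02·8 + 1.76 = 49.92 dB.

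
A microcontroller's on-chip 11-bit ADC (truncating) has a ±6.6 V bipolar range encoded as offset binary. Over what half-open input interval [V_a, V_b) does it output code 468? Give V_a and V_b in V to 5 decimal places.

[-3.58359 V, -3.57715 V)

LSB = 13.2/2^11 = 6.445 mV.
V_a = V_low + 468·LSB = -3.58359 V; V_b = V_low + 469·LSB = -3.57715 V.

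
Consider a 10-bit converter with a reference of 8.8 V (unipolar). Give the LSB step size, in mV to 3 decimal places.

Full-scale span = 8.8 V.
LSB = 8.8 / 2^10 = 8.8 / 1024 = 0.00859375 V = 8.594 mV.

8.594 mV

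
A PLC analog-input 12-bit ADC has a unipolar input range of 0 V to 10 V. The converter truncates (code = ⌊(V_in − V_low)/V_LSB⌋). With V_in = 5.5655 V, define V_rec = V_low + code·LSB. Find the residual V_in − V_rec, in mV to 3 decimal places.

One LSB is 10 V / 4096 = 2.441 mV.
(5.5655 − 0)/0.00244141 = 2279.6288; ⌊·⌋ gives code 2279.
Code 2279 maps back to 0 + 2279×0.00244141 V = 5.5639648 V.
Difference: 0.00153516 V → 1.535 mV.

1.535 mV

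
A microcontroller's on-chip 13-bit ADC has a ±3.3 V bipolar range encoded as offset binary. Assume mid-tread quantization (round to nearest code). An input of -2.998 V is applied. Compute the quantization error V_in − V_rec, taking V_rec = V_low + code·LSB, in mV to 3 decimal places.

One LSB is 6.6 V / 8192 = 0.806 mV.
Scaled input = 374.8461 LSBs, so code = 375.
V_rec = (−3.3) + 375·0.000805664 = -2.997876 V.
Difference: -0.000124023 V → -0.124 mV.

-0.124 mV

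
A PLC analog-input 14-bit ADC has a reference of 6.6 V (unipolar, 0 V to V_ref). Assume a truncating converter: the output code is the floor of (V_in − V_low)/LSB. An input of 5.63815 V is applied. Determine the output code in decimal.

code 13996

LSB = 6.6 V / 16384 = 402.83 µV.
Input sits at 13996.280 steps above V_low.
So the output code is 13996.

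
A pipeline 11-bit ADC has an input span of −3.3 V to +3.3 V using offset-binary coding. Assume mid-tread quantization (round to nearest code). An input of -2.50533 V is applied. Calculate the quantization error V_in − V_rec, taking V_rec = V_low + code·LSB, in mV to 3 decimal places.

-1.326 mV

LSB = 6.6/2^11 = 3.223 mV.
Scaled input = 246.5885 LSBs, so code = 247.
V_rec = (−3.3) + 247·0.00322266 = -2.5040039 V.
Difference: -0.00132609 V → -1.326 mV.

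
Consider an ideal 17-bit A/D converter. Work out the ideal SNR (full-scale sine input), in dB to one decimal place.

SNR ≈ 6.02·N + 1.76 dB = 6.02·17 + 1.76 = 104.10 dB.

104.1 dB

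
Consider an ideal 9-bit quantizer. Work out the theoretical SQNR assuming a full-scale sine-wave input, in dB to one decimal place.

SNR ≈ 6.02·N + 1.76 dB = 6.02·9 + 1.76 = 55.94 dB.

55.9 dB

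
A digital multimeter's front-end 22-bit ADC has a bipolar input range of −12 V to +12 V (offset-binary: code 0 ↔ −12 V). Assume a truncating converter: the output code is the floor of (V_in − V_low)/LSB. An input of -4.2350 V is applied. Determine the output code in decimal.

Full-scale span = 24 V; LSB = 24/2^22 = 5.72 µV.
Input sits at 1357032.107 steps above V_low.
So the output code is 1357032.

code 1357032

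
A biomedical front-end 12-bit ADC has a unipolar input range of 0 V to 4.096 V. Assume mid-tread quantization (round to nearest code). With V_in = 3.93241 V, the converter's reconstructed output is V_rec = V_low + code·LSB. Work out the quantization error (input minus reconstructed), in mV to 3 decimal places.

0.410 mV

LSB = 4.096/2^12 = 1.000 mV.
(V_in − V_low)/LSB = (3.93241 − 0)/0.001 = 3932.4100 → code 3932 (round).
V_rec = 0 + 3932·0.001 = 3.932 V.
Difference: 0.00041 V → 0.410 mV.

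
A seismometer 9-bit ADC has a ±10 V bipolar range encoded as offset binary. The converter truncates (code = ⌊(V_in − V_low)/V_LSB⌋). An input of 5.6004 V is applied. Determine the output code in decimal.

Full-scale span = 20 V; LSB = 20/2^9 = 39.062 mV.
(V_in − V_low)/LSB = (5.6004 − (−10)) / 0.0390625 = 399.370.
Floor → code 399.

code 399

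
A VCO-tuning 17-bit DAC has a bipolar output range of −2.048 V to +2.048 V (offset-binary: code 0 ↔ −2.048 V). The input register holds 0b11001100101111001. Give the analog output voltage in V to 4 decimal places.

1.2278 V

LSB = 4.096 V / 2^17 = 31.25 µV.
Code 0b11001100101111001 = 104825 decimal.
V_out = (−2.048) + 104825 × 3.125e-05 V = 1.22778 V.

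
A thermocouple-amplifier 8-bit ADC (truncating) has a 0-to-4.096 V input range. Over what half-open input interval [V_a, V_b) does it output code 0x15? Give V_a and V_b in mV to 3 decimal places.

LSB = 4.096/2^8 = 16.000 mV.
Code 0x15 = 21 decimal.
V_a = V_low + 21·LSB = 0.336 V; V_b = V_low + 22·LSB = 0.352 V.

[336.000 mV, 352.000 mV)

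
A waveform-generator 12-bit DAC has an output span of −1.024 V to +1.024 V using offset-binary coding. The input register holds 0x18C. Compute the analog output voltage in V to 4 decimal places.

LSB = 2.048 V / 2^12 = 0.500 mV.
Code 0x18C = 396 decimal.
V_out = (−1.024) + 396 × 0.0005 V = -0.826 V.

-0.8260 V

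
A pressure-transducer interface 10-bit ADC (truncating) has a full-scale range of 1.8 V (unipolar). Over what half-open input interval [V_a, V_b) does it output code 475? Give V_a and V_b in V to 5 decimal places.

LSB = 1.8/2^10 = 1.758 mV.
V_a = V_low + 475·LSB = 0.834961 V; V_b = V_low + 476·LSB = 0.836719 V.

[0.83496 V, 0.83672 V)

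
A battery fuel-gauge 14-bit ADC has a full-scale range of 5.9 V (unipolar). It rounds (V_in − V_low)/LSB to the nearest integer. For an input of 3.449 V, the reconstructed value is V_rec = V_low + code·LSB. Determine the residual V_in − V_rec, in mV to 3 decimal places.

-0.109 mV

Step size: 5.9 V ÷ 2^14 = 360.11 µV.
Scaled input = 9577.6976 LSBs, so code = 9578.
V_rec = 0 + 9578·0.000360107 = 3.4491089 V.
Difference: -0.000108887 V → -0.109 mV.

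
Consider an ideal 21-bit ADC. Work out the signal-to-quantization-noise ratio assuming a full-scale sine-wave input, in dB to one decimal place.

SNR ≈ 6.02·N + 1.76 dB = 6.02·21 + 1.76 = 128.18 dB.

128.2 dB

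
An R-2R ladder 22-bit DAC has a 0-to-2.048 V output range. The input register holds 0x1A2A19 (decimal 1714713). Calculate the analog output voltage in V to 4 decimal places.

0.8373 V

LSB = 2.048 V / 2^22 = 0.49 µV.
Code 0x1A2A19 = 1714713 decimal.
V_out = 0 + 1714713 × 4.88281e-07 V = 0.837262 V.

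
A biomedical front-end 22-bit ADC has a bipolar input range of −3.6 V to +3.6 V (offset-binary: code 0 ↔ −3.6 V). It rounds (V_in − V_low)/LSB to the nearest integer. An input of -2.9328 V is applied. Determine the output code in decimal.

code 388672

LSB = 7.2 V / 4194304 = 1.72 µV.
(V_in − V_low)/LSB = (-2.9328 − (−3.6)) / 1.71661e-06 = 388672.171.
round(388672.171) = 388672.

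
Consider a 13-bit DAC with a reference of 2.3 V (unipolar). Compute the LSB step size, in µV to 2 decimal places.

280.76 µV

Full-scale span = 2.3 V.
LSB = 2.3 / 2^13 = 2.3 / 8192 = 0.000280762 V = 280.76 µV.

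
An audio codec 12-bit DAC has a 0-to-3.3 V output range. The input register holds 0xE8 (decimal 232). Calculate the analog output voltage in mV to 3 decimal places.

LSB = 3.3 V / 2^12 = 0.806 mV.
Code 0xE8 = 232 decimal.
V_out = 0 + 232 × 0.000805664 V = 0.186914 V.
= 186.914 mV.

186.914 mV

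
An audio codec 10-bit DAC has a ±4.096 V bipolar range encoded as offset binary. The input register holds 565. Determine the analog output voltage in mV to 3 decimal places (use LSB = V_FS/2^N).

424.000 mV

LSB = 8.192 V / 2^10 = 8.000 mV.
V_out = (−4.096) + 565 × 0.008 V = 0.424 V.
= 424.000 mV.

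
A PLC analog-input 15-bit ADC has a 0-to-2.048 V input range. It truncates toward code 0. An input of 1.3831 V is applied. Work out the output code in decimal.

code 22129

LSB = 2.048 V / 32768 = 62.50 µV.
(V_in − V_low)/LSB = (1.3831 − 0) / 6.25e-05 = 22129.600.
So the output code is 22129.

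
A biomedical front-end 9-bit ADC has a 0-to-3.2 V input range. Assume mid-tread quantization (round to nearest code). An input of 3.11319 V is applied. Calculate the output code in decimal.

code 498

With 512 levels over 3.2 V, one step is 6.250 mV.
Input sits at 498.110 steps above V_low.
So the output code is 498.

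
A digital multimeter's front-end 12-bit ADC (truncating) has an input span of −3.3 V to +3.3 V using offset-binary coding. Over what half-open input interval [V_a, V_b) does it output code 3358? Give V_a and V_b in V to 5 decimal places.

LSB = 6.6/2^12 = 1.611 mV.
V_a = V_low + 3358·LSB = 2.11084 V; V_b = V_low + 3359·LSB = 2.11245 V.

[2.11084 V, 2.11245 V)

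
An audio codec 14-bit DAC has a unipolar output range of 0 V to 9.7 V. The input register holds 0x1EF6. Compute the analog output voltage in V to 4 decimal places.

4.6925 V

LSB = 9.7 V / 2^14 = 0.592 mV.
Code 0x1EF6 = 7926 decimal.
V_out = 0 + 7926 × 0.000592041 V = 4.69252 V.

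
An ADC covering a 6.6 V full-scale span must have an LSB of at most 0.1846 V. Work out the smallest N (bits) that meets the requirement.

6 bits

Number of steps required ≥ 6.6 V / 0.1846 V = 35.75.
Need 2^N ≥ 35.75; 2^5 = 32, 2^6 = 64.
Minimum N = 6.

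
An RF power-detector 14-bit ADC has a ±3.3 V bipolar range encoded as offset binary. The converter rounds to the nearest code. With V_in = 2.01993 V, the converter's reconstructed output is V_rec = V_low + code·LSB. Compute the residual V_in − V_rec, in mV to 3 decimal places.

One LSB is 6.6 V / 16384 = 402.83 µV.
Scaled input = 13206.3232 LSBs, so code = 13206.
Reconstructed: 2.0197998 V.
V_in − V_rec = 0.000130195 V = 0.130 mV.

0.130 mV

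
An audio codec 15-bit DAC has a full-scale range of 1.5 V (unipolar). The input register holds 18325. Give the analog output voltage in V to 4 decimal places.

0.8389 V

LSB = 1.5 V / 2^15 = 45.78 µV.
V_out = 0 + 18325 × 4.57764e-05 V = 0.838852 V.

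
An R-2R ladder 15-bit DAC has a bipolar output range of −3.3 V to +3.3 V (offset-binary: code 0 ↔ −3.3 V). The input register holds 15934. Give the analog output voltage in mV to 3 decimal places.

LSB = 6.6 V / 2^15 = 201.42 µV.
V_out = (−3.3) + 15934 × 0.000201416 V = -0.0906372 V.
= -90.637 mV.

-90.637 mV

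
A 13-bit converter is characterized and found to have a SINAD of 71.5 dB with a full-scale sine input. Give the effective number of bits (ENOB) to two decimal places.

ENOB = (SINAD − 1.76) / 6.02 = (71.5 − 1.76)/6.02 = 11.585.

11.58 bits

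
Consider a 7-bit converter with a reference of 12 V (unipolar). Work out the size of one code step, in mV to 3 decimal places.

Full-scale span = 12 V.
LSB = 12 / 2^7 = 12 / 128 = 0.09375 V = 93.750 mV.

93.750 mV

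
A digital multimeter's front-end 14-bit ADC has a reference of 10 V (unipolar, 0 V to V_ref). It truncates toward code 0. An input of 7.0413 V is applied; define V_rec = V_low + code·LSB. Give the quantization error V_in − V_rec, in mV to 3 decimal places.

0.284 mV

Step size: 10 V ÷ 2^14 = 0.610 mV.
(7.0413 − 0)/0.000610352 = 11536.4659; ⌊·⌋ gives code 11536.
Code 11536 maps back to 0 + 11536×0.000610352 V = 7.0410156 V.
Error = 7.0413 − 7.0410156 = 0.000284375 V = 0.284 mV.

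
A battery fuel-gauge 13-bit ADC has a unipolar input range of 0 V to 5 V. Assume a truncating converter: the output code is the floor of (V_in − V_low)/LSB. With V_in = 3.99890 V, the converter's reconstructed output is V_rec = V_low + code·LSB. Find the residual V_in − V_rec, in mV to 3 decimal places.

0.487 mV

LSB = 5/2^13 = 0.610 mV.
(3.99890 − 0)/0.000610352 = 6551.7978; ⌊·⌋ gives code 6551.
Reconstructed: 3.9984131 V.
V_in − V_rec = 0.000486914 V = 0.487 mV.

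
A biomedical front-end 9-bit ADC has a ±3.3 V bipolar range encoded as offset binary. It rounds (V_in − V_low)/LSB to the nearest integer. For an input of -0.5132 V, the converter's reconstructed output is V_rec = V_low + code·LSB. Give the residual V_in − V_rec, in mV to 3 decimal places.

One LSB is 6.6 V / 512 = 12.891 mV.
Scaled input = 216.1881 LSBs, so code = 216.
Reconstructed: -0.515625 V.
V_in − V_rec = 0.002425 V = 2.425 mV.

2.425 mV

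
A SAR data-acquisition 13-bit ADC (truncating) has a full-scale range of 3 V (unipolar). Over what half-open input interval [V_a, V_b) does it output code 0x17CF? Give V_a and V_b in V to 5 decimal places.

[2.23206 V, 2.23242 V)

LSB = 3/2^13 = 366.21 µV.
Code 0x17CF = 6095 decimal.
V_a = V_low + 6095·LSB = 2.23206 V; V_b = V_low + 6096·LSB = 2.23242 V.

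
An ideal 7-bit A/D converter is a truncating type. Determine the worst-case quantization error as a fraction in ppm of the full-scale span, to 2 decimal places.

7812.50 ppm

Truncating → worst-case error = 1 LSB = V_FS/2^7, so 1e+06/128 = 7812.5 ppm of full scale.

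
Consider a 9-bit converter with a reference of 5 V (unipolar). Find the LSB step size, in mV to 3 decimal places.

Full-scale span = 5 V.
LSB = 5 / 2^9 = 5 / 512 = 0.00976562 V = 9.766 mV.

9.766 mV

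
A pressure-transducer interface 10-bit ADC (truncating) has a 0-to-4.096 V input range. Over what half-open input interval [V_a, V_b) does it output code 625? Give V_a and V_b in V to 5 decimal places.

LSB = 4.096/2^10 = 4.000 mV.
V_a = V_low + 625·LSB = 2.5 V; V_b = V_low + 626·LSB = 2.504 V.

[2.50000 V, 2.50400 V)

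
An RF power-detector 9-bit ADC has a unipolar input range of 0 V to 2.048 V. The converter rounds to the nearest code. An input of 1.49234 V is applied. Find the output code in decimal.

code 373

With 512 levels over 2.048 V, one step is 4.000 mV.
(1.49234 − 0) / 0.004 = 373.085 LSBs.
Round → code 373.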